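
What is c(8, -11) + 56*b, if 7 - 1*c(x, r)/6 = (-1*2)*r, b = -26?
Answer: -1546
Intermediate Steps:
c(x, r) = 42 + 12*r (c(x, r) = 42 - 6*(-1*2)*r = 42 - (-12)*r = 42 + 12*r)
c(8, -11) + 56*b = (42 + 12*(-11)) + 56*(-26) = (42 - 132) - 1456 = -90 - 1456 = -1546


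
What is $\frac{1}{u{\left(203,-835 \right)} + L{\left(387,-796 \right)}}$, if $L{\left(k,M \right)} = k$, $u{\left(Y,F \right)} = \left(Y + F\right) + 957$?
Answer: $\frac{1}{712} \approx 0.0014045$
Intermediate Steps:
$u{\left(Y,F \right)} = 957 + F + Y$ ($u{\left(Y,F \right)} = \left(F + Y\right) + 957 = 957 + F + Y$)
$\frac{1}{u{\left(203,-835 \right)} + L{\left(387,-796 \right)}} = \frac{1}{\left(957 - 835 + 203\right) + 387} = \frac{1}{325 + 387} = \frac{1}{712}$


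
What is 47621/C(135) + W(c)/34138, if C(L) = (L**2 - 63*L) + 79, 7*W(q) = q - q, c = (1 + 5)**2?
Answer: 47621/9799 ≈ 4.8598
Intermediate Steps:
c = 36 (c = 6**2 = 36)
W(q) = 0 (W(q) = (q - q)/7 = (1/7)*0 = 0)
C(L) = 79 + L**2 - 63*L
47621/C(135) + W(c)/34138 = 47621/(79 + 135**2 - 63*135) + 0/34138 = 47621/(79 + 18225 - 8505) + 0*(1/34138) = 47621/9799 + 0 = 47621/9799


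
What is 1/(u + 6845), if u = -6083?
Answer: 1/762 ≈ 0.0013123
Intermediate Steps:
1/(u + 6845) = 1/(-6083 + 6845) = 1/762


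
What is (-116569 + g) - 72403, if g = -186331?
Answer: -375303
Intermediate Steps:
(-116569 + g) - 72403 = (-116569 - 186331) - 72403 = -302900 - 72403 = -375303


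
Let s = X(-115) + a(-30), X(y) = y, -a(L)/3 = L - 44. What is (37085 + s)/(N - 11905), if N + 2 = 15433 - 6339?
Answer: -37192/2813 ≈ -13.221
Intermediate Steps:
a(L) = 132 - 3*L (a(L) = -3*(L - 44) = -3*(-44 + L) = 132 - 3*L)
s = 107 (s = -115 + (132 - 3*(-30)) = -115 + (132 + 90) = -115 + 222 = 107)
N = 9092 (N = -2 + (15433 - 6339) = -2 + 9094 = 9092)
(37085 + s)/(N - 11905) = (37085 + 107)/(9092 - 11905) = 37192/(-2813) = 37192*(-1/2813) = -37192/2813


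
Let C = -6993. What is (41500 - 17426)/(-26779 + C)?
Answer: -12037/16886 ≈ -0.71284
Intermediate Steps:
(41500 - 17426)/(-26779 + C) = (41500 - 17426)/(-26779 - 6993) = 24074/(-33772) = 24074*(-1/33772) = -12037/16886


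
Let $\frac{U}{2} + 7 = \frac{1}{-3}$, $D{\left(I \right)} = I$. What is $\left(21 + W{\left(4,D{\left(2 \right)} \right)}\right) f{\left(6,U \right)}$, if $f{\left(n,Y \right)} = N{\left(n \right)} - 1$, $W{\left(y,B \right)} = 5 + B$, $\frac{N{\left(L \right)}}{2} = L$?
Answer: $308$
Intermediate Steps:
$U = - \frac{44}{3}$ ($U = -14 + \frac{2}{-3} = -14 + 2 \left(- \frac{1}{3}\right) = -14 - \frac{2}{3} = - \frac{44}{3} \approx -14.667$)
$N{\left(L \right)} = 2 L$
$f{\left(n,Y \right)} = -1 + 2 n$ ($f{\left(n,Y \right)} = 2 n - 1 = -1 + 2 n$)
$\left(21 + W{\left(4,D{\left(2 \right)} \right)}\right) f{\left(6,U \right)} = \left(21 + \left(5 + 2\right)\right) \left(-1 + 2 \cdot 6\right) = \left(21 + 7\right) \left(-1 + 12\right) = 28 \cdot 11 = 308$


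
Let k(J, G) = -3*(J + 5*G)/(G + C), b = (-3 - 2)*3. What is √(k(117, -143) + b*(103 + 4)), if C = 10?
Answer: 11*I*√236607/133 ≈ 40.23*I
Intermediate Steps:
b = -15 (b = -5*3 = -15)
k(J, G) = -3*(J + 5*G)/(10 + G) (k(J, G) = -3*(J + 5*G)/(G + 10) = -3*(J + 5*G)/(10 + G))
√(k(117, -143) + b*(103 + 4)) = √(3*(-1*117 - 5*(-143))/(10 - 143) - 15*(103 + 4)) = √(3*(-117 + 715)/(-133) - 15*107) = √(3*(-1/133)*598 - 1605) = √(-1794/133 - 1605) = √(-215259/133) = 11*I*√236607/133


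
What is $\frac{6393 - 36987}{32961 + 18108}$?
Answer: $- \frac{10198}{17023} \approx -0.59907$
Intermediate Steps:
$\frac{6393 - 36987}{32961 + 18108} = - \frac{30594}{51069} = \left(-30594\right) \frac{1}{51069} = - \frac{10198}{17023}$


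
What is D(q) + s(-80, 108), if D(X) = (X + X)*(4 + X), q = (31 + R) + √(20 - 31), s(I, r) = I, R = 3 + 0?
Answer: 2482 + 144*I*√11 ≈ 2482.0 + 477.59*I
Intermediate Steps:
R = 3
q = 34 + I*√11 (q = (31 + 3) + √(20 - 31) = 34 + √(-11) = 34 + I*√11 ≈ 34.0 + 3.3166*I)
D(X) = 2*X*(4 + X) (D(X) = (2*X)*(4 + X) = 2*X*(4 + X))
D(q) + s(-80, 108) = 2*(34 + I*√11)*(4 + (34 + I*√11)) - 80 = 2*(34 + I*√11)*(38 + I*√11) - 80 = -80 + 2*(34 + I*√11)*(38 + I*√11)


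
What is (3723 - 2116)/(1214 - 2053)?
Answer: -1607/839 ≈ -1.9154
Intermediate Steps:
(3723 - 2116)/(1214 - 2053) = 1607/(-839) = 1607*(-1/839) = -1607/839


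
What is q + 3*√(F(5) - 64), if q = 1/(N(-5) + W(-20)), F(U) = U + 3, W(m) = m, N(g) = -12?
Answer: -1/32 + 6*I*√14 ≈ -0.03125 + 22.45*I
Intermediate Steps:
F(U) = 3 + U
q = -1/32 (q = 1/(-12 - 20) = 1/(-32) = -1/32 ≈ -0.031250)
q + 3*√(F(5) - 64) = -1/32 + 3*√((3 + 5) - 64) = -1/32 + 3*√(8 - 64) = -1/32 + 3*√(-56) = -1/32 + 3*(2*I*√14) = -1/32 + 6*I*√14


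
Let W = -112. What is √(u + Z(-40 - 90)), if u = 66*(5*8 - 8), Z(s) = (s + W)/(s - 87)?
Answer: √99504482/217 ≈ 45.969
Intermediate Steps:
Z(s) = (-112 + s)/(-87 + s) (Z(s) = (s - 112)/(s - 87) = (-112 + s)/(-87 + s))
u = 2112 (u = 66*(40 - 8) = 66*32 = 2112)
√(u + Z(-40 - 90)) = √(2112 + (-112 + (-40 - 90))/(-87 + (-40 - 90))) = √(2112 + (-112 - 130)/(-87 - 130)) = √(2112 - 242/(-217)) = √(2112 - 1/217*(-242)) = √(2112 + 242/217) = √(458546/217) = √99504482/217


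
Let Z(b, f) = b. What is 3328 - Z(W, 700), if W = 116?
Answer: 3212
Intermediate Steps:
3328 - Z(W, 700) = 3328 - 1*116 = 3328 - 116 = 3212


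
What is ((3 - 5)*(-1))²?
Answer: 4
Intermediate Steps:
((3 - 5)*(-1))² = (-2*(-1))² = 2² = 4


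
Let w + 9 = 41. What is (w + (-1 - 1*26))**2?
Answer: 25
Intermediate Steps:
w = 32 (w = -9 + 41 = 32)
(w + (-1 - 1*26))**2 = (32 + (-1 - 1*26))**2 = (32 + (-1 - 26))**2 = (32 - 27)**2 = 5**2 = 25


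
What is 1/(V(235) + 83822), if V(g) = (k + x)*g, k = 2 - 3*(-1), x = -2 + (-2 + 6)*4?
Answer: 1/88287 ≈ 1.1327e-5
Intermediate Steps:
x = 14 (x = -2 + 4*4 = -2 + 16 = 14)
k = 5 (k = 2 + 3 = 5)
V(g) = 19*g (V(g) = (5 + 14)*g = 19*g)
1/(V(235) + 83822) = 1/(19*235 + 83822) = 1/(4465 + 83822) = 1/88287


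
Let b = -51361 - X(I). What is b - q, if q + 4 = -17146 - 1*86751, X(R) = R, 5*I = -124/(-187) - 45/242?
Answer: 1080745837/20570 ≈ 52540.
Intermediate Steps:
I = 1963/20570 (I = (-124/(-187) - 45/242)/5 = (-124*(-1/187) - 45*1/242)/5 = (124/187 - 45/242)/5 = (1/5)*(1963/4114) = 1963/20570 ≈ 0.095430)
q = -103901 (q = -4 + (-17146 - 1*86751) = -4 + (-17146 - 86751) = -4 - 103897 = -103901)
b = -1056497733/20570 (b = -51361 - 1*1963/20570 = -51361 - 1963/20570 = -1056497733/20570 ≈ -51361.)
b - q = -1056497733/20570 - 1*(-103901) = -1056497733/20570 + 103901 = 1080745837/20570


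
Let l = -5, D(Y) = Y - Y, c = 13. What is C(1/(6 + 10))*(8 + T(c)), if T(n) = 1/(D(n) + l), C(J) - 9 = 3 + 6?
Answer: 702/5 ≈ 140.40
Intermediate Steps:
D(Y) = 0
C(J) = 18 (C(J) = 9 + (3 + 6) = 9 + 9 = 18)
T(n) = -⅕ (T(n) = 1/(0 - 5) = 1/(-5) = -⅕)
C(1/(6 + 10))*(8 + T(c)) = 18*(8 - ⅕) = 18*(39/5) = 702/5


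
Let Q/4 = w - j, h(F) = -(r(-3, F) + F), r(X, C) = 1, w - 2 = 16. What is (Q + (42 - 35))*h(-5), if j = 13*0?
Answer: 316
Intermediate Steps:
w = 18 (w = 2 + 16 = 18)
j = 0
h(F) = -1 - F (h(F) = -(1 + F) = -1 - F)
Q = 72 (Q = 4*(18 - 1*0) = 4*(18 + 0) = 4*18 = 72)
(Q + (42 - 35))*h(-5) = (72 + (42 - 35))*(-1 - 1*(-5)) = (72 + 7)*(-1 + 5) = 79*4 = 316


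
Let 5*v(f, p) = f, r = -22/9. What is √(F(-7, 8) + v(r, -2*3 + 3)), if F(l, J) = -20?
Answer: I*√4610/15 ≈ 4.5265*I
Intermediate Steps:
r = -22/9 (r = -22*⅑ = -22/9 ≈ -2.4444)
v(f, p) = f/5
√(F(-7, 8) + v(r, -2*3 + 3)) = √(-20 + (⅕)*(-22/9)) = √(-20 - 22/45) = √(-922/45) = I*√4610/15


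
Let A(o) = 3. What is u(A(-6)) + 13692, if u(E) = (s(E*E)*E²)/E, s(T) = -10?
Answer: 13662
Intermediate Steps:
u(E) = -10*E (u(E) = (-10*E²)/E = -10*E)
u(A(-6)) + 13692 = -10*3 + 13692 = -30 + 13692 = 13662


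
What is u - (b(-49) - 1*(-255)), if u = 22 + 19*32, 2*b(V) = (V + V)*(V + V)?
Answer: -4427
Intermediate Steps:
b(V) = 2*V**2 (b(V) = ((V + V)*(V + V))/2 = ((2*V)*(2*V))/2 = (4*V**2)/2 = 2*V**2)
u = 630 (u = 22 + 608 = 630)
u - (b(-49) - 1*(-255)) = 630 - (2*(-49)**2 - 1*(-255)) = 630 - (2*2401 + 255) = 630 - (4802 + 255) = 630 - 1*5057 = 630 - 5057 = -4427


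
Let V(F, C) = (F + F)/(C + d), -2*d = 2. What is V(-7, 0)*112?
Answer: 1568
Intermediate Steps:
d = -1 (d = -½*2 = -1)
V(F, C) = 2*F/(-1 + C) (V(F, C) = (F + F)/(C - 1) = (2*F)/(-1 + C) = 2*F/(-1 + C))
V(-7, 0)*112 = (2*(-7)/(-1 + 0))*112 = (2*(-7)/(-1))*112 = (2*(-7)*(-1))*112 = 14*112 = 1568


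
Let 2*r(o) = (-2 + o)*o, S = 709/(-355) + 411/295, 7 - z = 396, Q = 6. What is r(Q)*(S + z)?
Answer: -19584612/4189 ≈ -4675.3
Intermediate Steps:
z = -389 (z = 7 - 1*396 = 7 - 396 = -389)
S = -2530/4189 (S = 709*(-1/355) + 411*(1/295) = -709/355 + 411/295 = -2530/4189 ≈ -0.60396)
r(o) = o*(-2 + o)/2 (r(o) = ((-2 + o)*o)/2 = (o*(-2 + o))/2 = o*(-2 + o)/2)
r(Q)*(S + z) = ((½)*6*(-2 + 6))*(-2530/4189 - 389) = ((½)*6*4)*(-1632051/4189) = 12*(-1632051/4189) = -19584612/4189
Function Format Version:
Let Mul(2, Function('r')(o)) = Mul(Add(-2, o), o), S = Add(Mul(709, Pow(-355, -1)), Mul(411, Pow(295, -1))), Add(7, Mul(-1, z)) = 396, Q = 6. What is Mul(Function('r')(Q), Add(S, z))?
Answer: Rational(-19584612, 4189) ≈ -4675.3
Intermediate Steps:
z = -389 (z = Add(7, Mul(-1, 396)) = Add(7, -396) = -389)
S = Rational(-2530, 4189) (S = Add(Mul(709, Rational(-1, 355)), Mul(411, Rational(1, 295))) = Add(Rational(-709, 355), Rational(411, 295)) = Rational(-2530, 4189) ≈ -0.60396)
Function('r')(o) = Mul(Rational(1, 2), o, Add(-2, o)) (Function('r')(o) = Mul(Rational(1, 2), Mul(Add(-2, o), o)) = Mul(Rational(1, 2), Mul(o, Add(-2, o))) = Mul(Rational(1, 2), o, Add(-2, o)))
Mul(Function('r')(Q), Add(S, z)) = Mul(Mul(Rational(1, 2), 6, Add(-2, 6)), Add(Rational(-2530, 4189), -389)) = Mul(Mul(Rational(1, 2), 6, 4), Rational(-1632051, 4189)) = Mul(12, Rational(-1632051, 4189)) = Rational(-19584612, 4189)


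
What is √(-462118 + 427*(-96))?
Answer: I*√503110 ≈ 709.3*I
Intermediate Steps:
√(-462118 + 427*(-96)) = √(-462118 - 40992) = √(-503110) = I*√503110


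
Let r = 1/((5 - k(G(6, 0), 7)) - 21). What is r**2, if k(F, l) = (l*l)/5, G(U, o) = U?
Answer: 25/16641 ≈ 0.0015023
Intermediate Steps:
k(F, l) = l**2/5 (k(F, l) = l**2*(1/5) = l**2/5)
r = -5/129 (r = 1/((5 - 7**2/5) - 21) = 1/((5 - 49/5) - 21) = 1/(-24/5 - 21) = 1/(-129/5) = -5/129 ≈ -0.038760)
r**2 = (-5/129)**2 = 25/16641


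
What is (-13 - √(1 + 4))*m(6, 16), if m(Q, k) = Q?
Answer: -78 - 6*√5 ≈ -91.416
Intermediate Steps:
(-13 - √(1 + 4))*m(6, 16) = (-13 - √(1 + 4))*6 = (-13 - √5)*6 = -78 - 6*√5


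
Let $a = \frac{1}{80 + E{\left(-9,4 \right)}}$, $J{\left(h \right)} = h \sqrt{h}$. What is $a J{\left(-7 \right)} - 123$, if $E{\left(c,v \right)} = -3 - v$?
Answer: $-123 - \frac{7 i \sqrt{7}}{73} \approx -123.0 - 0.2537 i$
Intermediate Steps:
$J{\left(h \right)} = h^{\frac{3}{2}}$
$a = \frac{1}{73}$ ($a = \frac{1}{80 - 7} = \frac{1}{73} \approx 0.013699$)
$a J{\left(-7 \right)} - 123 = \frac{\left(-7\right)^{\frac{3}{2}}}{73} - 123 = \frac{\left(-7\right) i \sqrt{7}}{73} - 123 = - \frac{7 i \sqrt{7}}{73} - 123 = -123 - \frac{7 i \sqrt{7}}{73}$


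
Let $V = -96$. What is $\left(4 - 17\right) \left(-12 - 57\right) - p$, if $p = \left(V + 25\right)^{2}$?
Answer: $-4144$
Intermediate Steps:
$p = 5041$ ($p = \left(-96 + 25\right)^{2} = \left(-71\right)^{2} = 5041$)
$\left(4 - 17\right) \left(-12 - 57\right) - p = \left(4 - 17\right) \left(-12 - 57\right) - 5041 = - 13 \left(-12 - 57\right) - 5041 = \left(-13\right) \left(-69\right) - 5041 = 897 - 5041 = -4144$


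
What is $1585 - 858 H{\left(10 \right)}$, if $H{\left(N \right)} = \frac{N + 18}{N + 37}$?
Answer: $\frac{50471}{47} \approx 1073.9$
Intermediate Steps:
$H{\left(N \right)} = \frac{18 + N}{37 + N}$
$1585 - 858 H{\left(10 \right)} = 1585 - 858 \frac{18 + 10}{37 + 10} = 1585 - 858 \cdot \frac{1}{47} \cdot 28 = 1585 - \frac{24024}{47} = \frac{50471}{47}$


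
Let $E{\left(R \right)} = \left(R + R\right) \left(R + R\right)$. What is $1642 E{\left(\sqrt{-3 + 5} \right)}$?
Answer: $13136$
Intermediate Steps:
$E{\left(R \right)} = 4 R^{2}$ ($E{\left(R \right)} = 2 R 2 R = 4 R^{2}$)
$1642 E{\left(\sqrt{-3 + 5} \right)} = 1642 \cdot 4 \left(\sqrt{-3 + 5}\right)^{2} = 1642 \cdot 4 \left(\sqrt{2}\right)^{2} = 1642 \cdot 4 \cdot 2 = 1642 \cdot 8 = 13136$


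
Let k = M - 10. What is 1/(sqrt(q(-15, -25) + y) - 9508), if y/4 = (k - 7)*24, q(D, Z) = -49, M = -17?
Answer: -9508/90405377 - I*sqrt(3313)/90405377 ≈ -0.00010517 - 6.3667e-7*I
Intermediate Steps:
k = -27 (k = -17 - 10 = -27)
y = -3264 (y = 4*((-27 - 7)*24) = 4*(-34*24) = 4*(-816) = -3264)
1/(sqrt(q(-15, -25) + y) - 9508) = 1/(sqrt(-49 - 3264) - 9508) = 1/(sqrt(-3313) - 9508) = 1/(I*sqrt(3313) - 9508) = 1/(-9508 + I*sqrt(3313))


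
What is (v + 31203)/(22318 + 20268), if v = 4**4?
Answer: 31459/42586 ≈ 0.73872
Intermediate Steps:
v = 256
(v + 31203)/(22318 + 20268) = (256 + 31203)/(22318 + 20268) = 31459/42586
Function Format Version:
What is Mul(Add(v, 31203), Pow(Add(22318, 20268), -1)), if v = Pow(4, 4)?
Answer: Rational(31459, 42586) ≈ 0.73872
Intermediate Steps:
v = 256
Mul(Add(v, 31203), Pow(Add(22318, 20268), -1)) = Mul(Add(256, 31203), Pow(Add(22318, 20268), -1)) = Mul(31459, Pow(42586, -1)) = Mul(31459, Rational(1, 42586)) = Rational(31459, 42586)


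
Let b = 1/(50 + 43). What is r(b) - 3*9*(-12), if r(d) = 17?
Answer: 341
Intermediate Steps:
b = 1/93 ≈ 0.010753
r(b) - 3*9*(-12) = 17 - 3*9*(-12) = 17 - 27*(-12) = 17 - 1*(-324) = 17 + 324 = 341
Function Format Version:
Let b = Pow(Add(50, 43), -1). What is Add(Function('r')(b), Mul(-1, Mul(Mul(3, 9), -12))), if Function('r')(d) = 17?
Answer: 341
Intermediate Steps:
b = Rational(1, 93) (b = Pow(93, -1) = Rational(1, 93) ≈ 0.010753)
Add(Function('r')(b), Mul(-1, Mul(Mul(3, 9), -12))) = Add(17, Mul(-1, Mul(Mul(3, 9), -12))) = Add(17, Mul(-1, Mul(27, -12))) = Add(17, Mul(-1, -324)) = Add(17, 324) = 341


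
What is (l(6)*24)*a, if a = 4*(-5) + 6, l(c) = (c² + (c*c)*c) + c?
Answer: -86688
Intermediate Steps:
l(c) = c + c² + c³ (l(c) = (c² + c²*c) + c = (c² + c³) + c = c + c² + c³)
a = -14 (a = -20 + 6 = -14)
(l(6)*24)*a = ((6*(1 + 6 + 6²))*24)*(-14) = ((6*(1 + 6 + 36))*24)*(-14) = ((6*43)*24)*(-14) = (258*24)*(-14) = 6192*(-14) = -86688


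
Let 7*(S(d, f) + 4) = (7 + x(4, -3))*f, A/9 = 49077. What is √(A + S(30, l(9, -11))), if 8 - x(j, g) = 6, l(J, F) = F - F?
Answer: √441689 ≈ 664.60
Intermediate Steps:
l(J, F) = 0
x(j, g) = 2 (x(j, g) = 8 - 1*6 = 8 - 6 = 2)
A = 441693 (A = 9*49077 = 441693)
S(d, f) = -4 + 9*f/7 (S(d, f) = -4 + ((7 + 2)*f)/7 = -4 + (9*f)/7 = -4 + 9*f/7)
√(A + S(30, l(9, -11))) = √(441693 + (-4 + (9/7)*0)) = √(441693 + (-4 + 0)) = √(441693 - 4) = √441689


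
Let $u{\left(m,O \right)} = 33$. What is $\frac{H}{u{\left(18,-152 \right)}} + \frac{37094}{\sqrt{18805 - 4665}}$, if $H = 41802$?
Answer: $\frac{13934}{11} + \frac{18547 \sqrt{3535}}{3535} \approx 1578.7$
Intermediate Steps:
$\frac{H}{u{\left(18,-152 \right)}} + \frac{37094}{\sqrt{18805 - 4665}} = \frac{41802}{33} + \frac{37094}{\sqrt{18805 - 4665}} = 41802 \cdot \frac{1}{33} + \frac{37094}{\sqrt{14140}} = \frac{13934}{11} + \frac{37094}{2 \sqrt{3535}} = \frac{13934}{11} + 37094 \frac{\sqrt{3535}}{7070} = \frac{13934}{11} + \frac{18547 \sqrt{3535}}{3535}$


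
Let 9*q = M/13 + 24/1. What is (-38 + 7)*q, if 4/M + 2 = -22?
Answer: -58001/702 ≈ -82.623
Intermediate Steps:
M = -1/6 (M = 4/(-2 - 22) = 4/(-24) = 4*(-1/24) = -1/6 ≈ -0.16667)
q = 1871/702 (q = (-1/6/13 + 24/1)/9 = (-1/6*1/13 + 24*1)/9 = (-1/78 + 24)/9 = (1/9)*(1871/78) = 1871/702 ≈ 2.6652)
(-38 + 7)*q = (-38 + 7)*(1871/702) = -31*1871/702 = -58001/702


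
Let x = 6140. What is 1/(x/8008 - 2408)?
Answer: -2002/4819281 ≈ -0.00041541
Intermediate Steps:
1/(x/8008 - 2408) = 1/(6140/8008 - 2408) = 1/(6140*(1/8008) - 2408) = 1/(1535/2002 - 2408) = 1/(-4819281/2002) = -2002/4819281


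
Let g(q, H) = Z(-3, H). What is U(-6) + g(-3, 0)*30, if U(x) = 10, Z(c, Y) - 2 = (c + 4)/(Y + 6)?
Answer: 75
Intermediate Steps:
Z(c, Y) = 2 + (4 + c)/(6 + Y) (Z(c, Y) = 2 + (c + 4)/(Y + 6) = 2 + (4 + c)/(6 + Y))
g(q, H) = (13 + 2*H)/(6 + H) (g(q, H) = (16 - 3 + 2*H)/(6 + H) = (13 + 2*H)/(6 + H))
U(-6) + g(-3, 0)*30 = 10 + ((13 + 2*0)/(6 + 0))*30 = 10 + ((13 + 0)/6)*30 = 10 + ((1/6)*13)*30 = 10 + (13/6)*30 = 10 + 65 = 75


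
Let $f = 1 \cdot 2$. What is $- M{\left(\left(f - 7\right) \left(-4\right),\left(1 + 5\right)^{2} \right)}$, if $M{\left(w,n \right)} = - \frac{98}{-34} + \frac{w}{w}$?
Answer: $- \frac{66}{17} \approx -3.8824$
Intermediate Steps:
$f = 2$
$M{\left(w,n \right)} = \frac{66}{17}$ ($M{\left(w,n \right)} = \left(-98\right) \left(- \frac{1}{34}\right) + 1 = \frac{49}{17} + 1 = \frac{66}{17}$)
$- M{\left(\left(f - 7\right) \left(-4\right),\left(1 + 5\right)^{2} \right)} = \left(-1\right) \frac{66}{17} = - \frac{66}{17}$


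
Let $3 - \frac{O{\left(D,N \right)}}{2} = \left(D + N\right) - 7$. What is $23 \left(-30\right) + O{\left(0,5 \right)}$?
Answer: $-680$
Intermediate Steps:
$O{\left(D,N \right)} = 20 - 2 D - 2 N$ ($O{\left(D,N \right)} = 6 - 2 \left(\left(D + N\right) - 7\right) = 6 - 2 \left(-7 + D + N\right) = 6 - \left(-14 + 2 D + 2 N\right) = 20 - 2 D - 2 N$)
$23 \left(-30\right) + O{\left(0,5 \right)} = 23 \left(-30\right) - -10 = -690 + \left(20 + 0 - 10\right) = -690 + 10 = -680$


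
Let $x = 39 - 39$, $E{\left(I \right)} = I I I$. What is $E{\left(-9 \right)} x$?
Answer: $0$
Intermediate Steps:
$E{\left(I \right)} = I^{3}$ ($E{\left(I \right)} = I^{2} I = I^{3}$)
$x = 0$ ($x = 39 - 39 = 0$)
$E{\left(-9 \right)} x = \left(-9\right)^{3} \cdot 0 = \left(-729\right) 0 = 0$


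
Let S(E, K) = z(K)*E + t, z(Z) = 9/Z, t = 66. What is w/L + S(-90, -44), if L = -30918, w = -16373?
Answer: 14443733/170049 ≈ 84.939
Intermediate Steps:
S(E, K) = 66 + 9*E/K (S(E, K) = (9/K)*E + 66 = 9*E/K + 66 = 66 + 9*E/K)
w/L + S(-90, -44) = -16373/(-30918) + (66 + 9*(-90)/(-44)) = -16373*(-1/30918) + (66 + 9*(-90)*(-1/44)) = 16373/30918 + (66 + 405/22) = 16373/30918 + 1857/22 = 14443733/170049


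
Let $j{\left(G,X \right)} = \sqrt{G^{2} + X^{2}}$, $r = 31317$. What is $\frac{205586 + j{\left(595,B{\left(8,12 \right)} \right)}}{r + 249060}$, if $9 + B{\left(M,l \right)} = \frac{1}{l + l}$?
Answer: $\frac{205586}{280377} + \frac{5 \sqrt{8158585}}{6729048} \approx 0.73537$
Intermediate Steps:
$B{\left(M,l \right)} = -9 + \frac{1}{2 l}$ ($B{\left(M,l \right)} = -9 + \frac{1}{l + l} = -9 + \frac{1}{2 l}$)
$\frac{205586 + j{\left(595,B{\left(8,12 \right)} \right)}}{r + 249060} = \frac{205586 + \sqrt{595^{2} + \left(-9 + \frac{1}{2 \cdot 12}\right)^{2}}}{31317 + 249060} = \frac{205586 + \sqrt{354025 + \left(-9 + \frac{1}{2} \cdot \frac{1}{12}\right)^{2}}}{280377} = \left(205586 + \sqrt{354025 + \left(-9 + \frac{1}{24}\right)^{2}}\right) \frac{1}{280377} = \left(205586 + \sqrt{354025 + \left(- \frac{215}{24}\right)^{2}}\right) \frac{1}{280377} = \left(205586 + \sqrt{354025 + \frac{46225}{576}}\right) \frac{1}{280377} = \left(205586 + \sqrt{\frac{203964625}{576}}\right) \frac{1}{280377} = \left(205586 + \frac{5 \sqrt{8158585}}{24}\right) \frac{1}{280377} = \frac{205586}{280377} + \frac{5 \sqrt{8158585}}{6729048}$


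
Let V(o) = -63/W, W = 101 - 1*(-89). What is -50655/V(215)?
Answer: 3208150/21 ≈ 1.5277e+5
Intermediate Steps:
W = 190 (W = 101 + 89 = 190)
V(o) = -63/190
-50655/V(215) = -50655/(-63/190) = -50655*(-190/63) = 3208150/21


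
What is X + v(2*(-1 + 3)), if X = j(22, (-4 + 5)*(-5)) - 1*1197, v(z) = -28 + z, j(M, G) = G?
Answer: -1226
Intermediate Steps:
X = -1202 (X = (-4 + 5)*(-5) - 1*1197 = 1*(-5) - 1197 = -5 - 1197 = -1202)
X + v(2*(-1 + 3)) = -1202 + (-28 + 2*(-1 + 3)) = -1202 + (-28 + 2*2) = -1202 + (-28 + 4) = -1202 - 24 = -1226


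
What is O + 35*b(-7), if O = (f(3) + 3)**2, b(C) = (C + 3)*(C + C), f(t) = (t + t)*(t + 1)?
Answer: 2689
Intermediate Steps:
f(t) = 2*t*(1 + t) (f(t) = (2*t)*(1 + t) = 2*t*(1 + t))
b(C) = 2*C*(3 + C) (b(C) = (3 + C)*(2*C) = 2*C*(3 + C))
O = 729 (O = (2*3*(1 + 3) + 3)**2 = (2*3*4 + 3)**2 = (24 + 3)**2 = 27**2 = 729)
O + 35*b(-7) = 729 + 35*(2*(-7)*(3 - 7)) = 729 + 35*(2*(-7)*(-4)) = 729 + 35*56 = 729 + 1960 = 2689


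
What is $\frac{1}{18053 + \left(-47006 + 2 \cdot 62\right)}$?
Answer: $- \frac{1}{28829} \approx -3.4687 \cdot 10^{-5}$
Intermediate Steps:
$\frac{1}{18053 + \left(-47006 + 2 \cdot 62\right)} = \frac{1}{18053 + \left(-47006 + 124\right)} = \frac{1}{18053 - 46882} = \frac{1}{-28829} = - \frac{1}{28829}$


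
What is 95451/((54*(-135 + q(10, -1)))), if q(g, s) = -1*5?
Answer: -31817/2520 ≈ -12.626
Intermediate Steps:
q(g, s) = -5
95451/((54*(-135 + q(10, -1)))) = 95451/((54*(-135 - 5))) = 95451/((54*(-140))) = 95451/(-7560) = 95451*(-1/7560) = -31817/2520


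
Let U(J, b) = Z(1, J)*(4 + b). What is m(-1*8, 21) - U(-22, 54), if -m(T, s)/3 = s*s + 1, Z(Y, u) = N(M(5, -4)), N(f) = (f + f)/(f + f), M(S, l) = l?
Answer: -1384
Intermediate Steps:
N(f) = 1 (N(f) = (2*f)/((2*f)) = (2*f)*(1/(2*f)) = 1)
Z(Y, u) = 1
U(J, b) = 4 + b (U(J, b) = 1*(4 + b) = 4 + b)
m(T, s) = -3 - 3*s² (m(T, s) = -3*(s*s + 1) = -3*(s² + 1) = -3*(1 + s²) = -3 - 3*s²)
m(-1*8, 21) - U(-22, 54) = (-3 - 3*21²) - (4 + 54) = (-3 - 3*441) - 1*58 = (-3 - 1323) - 58 = -1326 - 58 = -1384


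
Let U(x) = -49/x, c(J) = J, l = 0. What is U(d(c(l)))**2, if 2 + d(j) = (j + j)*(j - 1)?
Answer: 2401/4 ≈ 600.25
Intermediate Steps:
d(j) = -2 + 2*j*(-1 + j) (d(j) = -2 + (j + j)*(j - 1) = -2 + (2*j)*(-1 + j) = -2 + 2*j*(-1 + j))
U(d(c(l)))**2 = (-49/(-2 - 2*0 + 2*0**2))**2 = (-49/(-2 + 0 + 2*0))**2 = (-49/(-2 + 0 + 0))**2 = (-49/(-2))**2 = (-49*(-1/2))**2 = (49/2)**2 = 2401/4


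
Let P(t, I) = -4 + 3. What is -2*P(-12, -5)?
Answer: 2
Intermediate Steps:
P(t, I) = -1
-2*P(-12, -5) = -2*(-1) = 2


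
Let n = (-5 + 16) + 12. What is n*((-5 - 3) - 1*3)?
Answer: -253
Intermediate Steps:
n = 23 (n = 11 + 12 = 23)
n*((-5 - 3) - 1*3) = 23*((-5 - 3) - 1*3) = 23*(-8 - 3) = 23*(-11) = -253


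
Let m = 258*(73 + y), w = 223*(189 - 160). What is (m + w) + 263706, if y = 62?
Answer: 305003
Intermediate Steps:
w = 6467 (w = 223*29 = 6467)
m = 34830 (m = 258*(73 + 62) = 258*135 = 34830)
(m + w) + 263706 = (34830 + 6467) + 263706 = 41297 + 263706 = 305003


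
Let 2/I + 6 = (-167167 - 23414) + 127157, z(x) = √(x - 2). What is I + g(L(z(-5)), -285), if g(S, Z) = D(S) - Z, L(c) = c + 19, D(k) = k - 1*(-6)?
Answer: 9831649/31715 + I*√7 ≈ 310.0 + 2.6458*I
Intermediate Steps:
D(k) = 6 + k (D(k) = k + 6 = 6 + k)
z(x) = √(-2 + x)
L(c) = 19 + c
I = -1/31715 (I = 2/(-6 + ((-167167 - 23414) + 127157)) = 2/(-6 + (-190581 + 127157)) = 2/(-6 - 63424) = 2/(-63430) = 2*(-1/63430) = -1/31715 ≈ -3.1531e-5)
g(S, Z) = 6 + S - Z (g(S, Z) = (6 + S) - Z = 6 + S - Z)
I + g(L(z(-5)), -285) = -1/31715 + (6 + (19 + √(-2 - 5)) - 1*(-285)) = -1/31715 + (6 + (19 + √(-7)) + 285) = -1/31715 + (6 + (19 + I*√7) + 285) = -1/31715 + (310 + I*√7) = 9831649/31715 + I*√7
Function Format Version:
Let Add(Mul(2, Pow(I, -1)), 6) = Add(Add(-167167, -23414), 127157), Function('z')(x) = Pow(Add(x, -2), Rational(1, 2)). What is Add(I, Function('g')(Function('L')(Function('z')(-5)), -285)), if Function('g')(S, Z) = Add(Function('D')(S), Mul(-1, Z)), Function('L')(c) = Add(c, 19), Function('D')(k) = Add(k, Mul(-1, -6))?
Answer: Add(Rational(9831649, 31715), Mul(I, Pow(7, Rational(1, 2)))) ≈ Add(310.00, Mul(2.6458, I))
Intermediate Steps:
Function('D')(k) = Add(6, k) (Function('D')(k) = Add(k, 6) = Add(6, k))
Function('z')(x) = Pow(Add(-2, x), Rational(1, 2))
Function('L')(c) = Add(19, c)
I = Rational(-1, 31715) (I = Mul(2, Pow(Add(-6, Add(Add(-167167, -23414), 127157)), -1)) = Mul(2, Pow(Add(-6, Add(-190581, 127157)), -1)) = Mul(2, Pow(Add(-6, -63424), -1)) = Mul(2, Pow(-63430, -1)) = Mul(2, Rational(-1, 63430)) = Rational(-1, 31715) ≈ -3.1531e-5)
Function('g')(S, Z) = Add(6, S, Mul(-1, Z)) (Function('g')(S, Z) = Add(Add(6, S), Mul(-1, Z)) = Add(6, S, Mul(-1, Z)))
Add(I, Function('g')(Function('L')(Function('z')(-5)), -285)) = Add(Rational(-1, 31715), Add(6, Add(19, Pow(Add(-2, -5), Rational(1, 2))), Mul(-1, -285))) = Add(Rational(-1, 31715), Add(6, Add(19, Pow(-7, Rational(1, 2))), 285)) = Add(Rational(-1, 31715), Add(6, Add(19, Mul(I, Pow(7, Rational(1, 2)))), 285)) = Add(Rational(-1, 31715), Add(310, Mul(I, Pow(7, Rational(1, 2))))) = Add(Rational(9831649, 31715), Mul(I, Pow(7, Rational(1, 2))))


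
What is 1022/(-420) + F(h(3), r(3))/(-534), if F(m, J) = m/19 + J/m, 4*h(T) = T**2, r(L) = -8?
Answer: -4432193/1826280 ≈ -2.4269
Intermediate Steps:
h(T) = T**2/4
F(m, J) = m/19 + J/m (F(m, J) = m*(1/19) + J/m = m/19 + J/m)
1022/(-420) + F(h(3), r(3))/(-534) = 1022/(-420) + (((1/4)*3**2)/19 - 8/((1/4)*3**2))/(-534) = 1022*(-1/420) + (((1/4)*9)/19 - 8/((1/4)*9))*(-1/534) = -73/30 + ((1/19)*(9/4) - 8/9/4)*(-1/534) = -73/30 + (9/76 - 8*4/9)*(-1/534) = -73/30 + (9/76 - 32/9)*(-1/534) = -73/30 - 2351/684*(-1/534) = -73/30 + 2351/365256 = -4432193/1826280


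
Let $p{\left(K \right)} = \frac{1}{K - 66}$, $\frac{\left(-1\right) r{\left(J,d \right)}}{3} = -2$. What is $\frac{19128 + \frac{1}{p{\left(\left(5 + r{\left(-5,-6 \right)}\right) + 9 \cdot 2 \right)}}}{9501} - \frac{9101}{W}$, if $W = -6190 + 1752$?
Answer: $\frac{171194459}{42165438} \approx 4.0601$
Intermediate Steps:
$r{\left(J,d \right)} = 6$ ($r{\left(J,d \right)} = \left(-3\right) \left(-2\right) = 6$)
$W = -4438$
$p{\left(K \right)} = \frac{1}{-66 + K}$
$\frac{19128 + \frac{1}{p{\left(\left(5 + r{\left(-5,-6 \right)}\right) + 9 \cdot 2 \right)}}}{9501} - \frac{9101}{W} = \frac{19128 + \frac{1}{\frac{1}{-66 + \left(\left(5 + 6\right) + 9 \cdot 2\right)}}}{9501} - \frac{9101}{-4438} = \left(19128 + \frac{1}{\frac{1}{-66 + \left(11 + 18\right)}}\right) \frac{1}{9501} - - \frac{9101}{4438} = \left(19128 + \frac{1}{\frac{1}{-66 + 29}}\right) \frac{1}{9501} + \frac{9101}{4438} = \left(19128 + \frac{1}{\frac{1}{-37}}\right) \frac{1}{9501} + \frac{9101}{4438} = \left(19128 + \frac{1}{- \frac{1}{37}}\right) \frac{1}{9501} + \frac{9101}{4438} = \left(19128 - 37\right) \frac{1}{9501} + \frac{9101}{4438} = 19091 \cdot \frac{1}{9501} + \frac{9101}{4438} = \frac{19091}{9501} + \frac{9101}{4438} = \frac{171194459}{42165438}$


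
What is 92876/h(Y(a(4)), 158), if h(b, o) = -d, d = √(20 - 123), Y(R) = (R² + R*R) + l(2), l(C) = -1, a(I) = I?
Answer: 92876*I*√103/103 ≈ 9151.3*I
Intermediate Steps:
Y(R) = -1 + 2*R² (Y(R) = (R² + R*R) - 1 = (R² + R²) - 1 = 2*R² - 1 = -1 + 2*R²)
d = I*√103 (d = √(-103) = I*√103 ≈ 10.149*I)
h(b, o) = -I*√103
92876/h(Y(a(4)), 158) = 92876/((-I*√103)) = 92876*(I*√103/103) = 92876*I*√103/103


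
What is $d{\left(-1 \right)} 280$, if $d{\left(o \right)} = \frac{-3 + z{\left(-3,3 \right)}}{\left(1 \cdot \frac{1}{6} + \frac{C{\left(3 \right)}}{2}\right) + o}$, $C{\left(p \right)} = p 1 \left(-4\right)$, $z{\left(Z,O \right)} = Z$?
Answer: $\frac{10080}{41} \approx 245.85$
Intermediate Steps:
$C{\left(p \right)} = - 4 p$ ($C{\left(p \right)} = p \left(-4\right) = - 4 p$)
$d{\left(o \right)} = - \frac{6}{- \frac{35}{6} + o}$ ($d{\left(o \right)} = \frac{-3 - 3}{\left(1 \cdot \frac{1}{6} + \frac{\left(-4\right) 3}{2}\right) + o} = - \frac{6}{\left(1 \cdot \frac{1}{6} - 6\right) + o} = - \frac{6}{\left(\frac{1}{6} - 6\right) + o} = - \frac{6}{- \frac{35}{6} + o}$)
$d{\left(-1 \right)} 280 = - \frac{36}{-35 + 6 \left(-1\right)} 280 = - \frac{36}{-35 - 6} \cdot 280 = - \frac{36}{-41} \cdot 280 = \left(-36\right) \left(- \frac{1}{41}\right) 280 = \frac{36}{41} \cdot 280 = \frac{10080}{41}$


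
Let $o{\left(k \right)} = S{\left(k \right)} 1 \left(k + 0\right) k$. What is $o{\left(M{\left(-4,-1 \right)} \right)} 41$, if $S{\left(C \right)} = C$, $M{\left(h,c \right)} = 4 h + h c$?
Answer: $-70848$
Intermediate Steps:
$M{\left(h,c \right)} = 4 h + c h$
$o{\left(k \right)} = k^{3}$ ($o{\left(k \right)} = k 1 \left(k + 0\right) k = k 1 k k = k k k = k^{2} k = k^{3}$)
$o{\left(M{\left(-4,-1 \right)} \right)} 41 = \left(- 4 \left(4 - 1\right)\right)^{3} \cdot 41 = \left(\left(-4\right) 3\right)^{3} \cdot 41 = \left(-12\right)^{3} \cdot 41 = \left(-1728\right) 41 = -70848$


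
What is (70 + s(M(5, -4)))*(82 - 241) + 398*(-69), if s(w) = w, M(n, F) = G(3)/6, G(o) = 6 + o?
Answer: -77661/2 ≈ -38831.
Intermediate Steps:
M(n, F) = 3/2 (M(n, F) = (6 + 3)/6 = 9*(1/6) = 3/2)
(70 + s(M(5, -4)))*(82 - 241) + 398*(-69) = (70 + 3/2)*(82 - 241) + 398*(-69) = (143/2)*(-159) - 27462 = -22737/2 - 27462 = -77661/2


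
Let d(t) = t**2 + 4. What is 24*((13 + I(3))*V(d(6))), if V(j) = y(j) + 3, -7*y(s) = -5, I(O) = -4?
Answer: 5616/7 ≈ 802.29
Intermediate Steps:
d(t) = 4 + t**2
y(s) = 5/7 (y(s) = -1/7*(-5) = 5/7)
V(j) = 26/7 (V(j) = 5/7 + 3 = 26/7)
24*((13 + I(3))*V(d(6))) = 24*((13 - 4)*(26/7)) = 24*(9*(26/7)) = 24*(234/7) = 5616/7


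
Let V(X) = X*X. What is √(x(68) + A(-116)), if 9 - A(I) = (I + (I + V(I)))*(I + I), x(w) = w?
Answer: √3068045 ≈ 1751.6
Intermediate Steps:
V(X) = X²
A(I) = 9 - 2*I*(I² + 2*I) (A(I) = 9 - (I + (I + I²))*(I + I) = 9 - (I² + 2*I)*2*I = 9 - 2*I*(I² + 2*I))
√(x(68) + A(-116)) = √(68 + (9 - 4*(-116)² - 2*(-116)³)) = √(68 + (9 - 4*13456 - 2*(-1560896))) = √(68 + (9 - 53824 + 3121792)) = √(68 + 3067977) = √3068045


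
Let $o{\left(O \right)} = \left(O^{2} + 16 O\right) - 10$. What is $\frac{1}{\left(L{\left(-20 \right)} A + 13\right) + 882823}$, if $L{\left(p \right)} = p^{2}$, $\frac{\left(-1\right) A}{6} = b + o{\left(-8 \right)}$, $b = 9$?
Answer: $\frac{1}{1038836} \approx 9.6262 \cdot 10^{-7}$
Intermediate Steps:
$o{\left(O \right)} = -10 + O^{2} + 16 O$
$A = 390$ ($A = - 6 \left(9 + \left(-10 + \left(-8\right)^{2} + 16 \left(-8\right)\right)\right) = - 6 \left(9 - 74\right) = \left(-6\right) \left(-65\right) = 390$)
$\frac{1}{\left(L{\left(-20 \right)} A + 13\right) + 882823} = \frac{1}{\left(\left(-20\right)^{2} \cdot 390 + 13\right) + 882823} = \frac{1}{\left(400 \cdot 390 + 13\right) + 882823} = \frac{1}{\left(156000 + 13\right) + 882823} = \frac{1}{156013 + 882823} = \frac{1}{1038836}$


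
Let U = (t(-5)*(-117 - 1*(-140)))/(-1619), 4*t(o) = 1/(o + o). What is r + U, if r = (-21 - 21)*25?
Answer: -67997977/64760 ≈ -1050.0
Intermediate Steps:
t(o) = 1/(8*o) (t(o) = 1/(4*(o + o)) = 1/(4*((2*o))) = (1/(2*o))/4 = 1/(8*o))
r = -1050 (r = -42*25 = -1050)
U = 23/64760 (U = (((⅛)/(-5))*(-117 - 1*(-140)))/(-1619) = (((⅛)*(-⅕))*(-117 + 140))*(-1/1619) = -1/40*23*(-1/1619) = -23/40*(-1/1619) = 23/64760 ≈ 0.00035516)
r + U = -1050 + 23/64760 = -67997977/64760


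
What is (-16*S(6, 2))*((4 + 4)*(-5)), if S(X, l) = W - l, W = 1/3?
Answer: -3200/3 ≈ -1066.7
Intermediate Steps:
W = ⅓ ≈ 0.33333
S(X, l) = ⅓ - l
(-16*S(6, 2))*((4 + 4)*(-5)) = (-16*(⅓ - 1*2))*((4 + 4)*(-5)) = (-16*(⅓ - 2))*(8*(-5)) = -16*(-5/3)*(-40) = (80/3)*(-40) = -3200/3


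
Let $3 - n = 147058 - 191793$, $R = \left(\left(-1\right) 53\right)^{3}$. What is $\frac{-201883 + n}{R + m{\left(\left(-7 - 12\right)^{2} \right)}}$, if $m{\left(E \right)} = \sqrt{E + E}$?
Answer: $\frac{23395276165}{22164360407} + \frac{2985755 \sqrt{2}}{22164360407} \approx 1.0557$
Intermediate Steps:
$R = -148877$ ($R = \left(-53\right)^{3} = -148877$)
$m{\left(E \right)} = \sqrt{2} \sqrt{E}$ ($m{\left(E \right)} = \sqrt{2 E} = \sqrt{2} \sqrt{E}$)
$n = 44738$ ($n = 3 - \left(147058 - 191793\right) = 3 - -44735 = 3 + 44735 = 44738$)
$\frac{-201883 + n}{R + m{\left(\left(-7 - 12\right)^{2} \right)}} = \frac{-201883 + 44738}{-148877 + \sqrt{2} \sqrt{\left(-7 - 12\right)^{2}}} = - \frac{157145}{-148877 + \sqrt{2} \sqrt{\left(-19\right)^{2}}} = - \frac{157145}{-148877 + \sqrt{2} \sqrt{361}} = - \frac{157145}{-148877 + \sqrt{2} \cdot 19} = - \frac{157145}{-148877 + 19 \sqrt{2}}$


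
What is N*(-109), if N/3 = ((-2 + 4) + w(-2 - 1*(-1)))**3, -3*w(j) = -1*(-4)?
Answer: -872/9 ≈ -96.889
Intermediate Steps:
w(j) = -4/3 (w(j) = -(-1)*(-4)/3 = -1/3*4 = -4/3)
N = 8/9 (N = 3*((-2 + 4) - 4/3)**3 = 3*(2 - 4/3)**3 = 3*(2/3)**3 = 3*(8/27) = 8/9 ≈ 0.88889)
N*(-109) = (8/9)*(-109) = -872/9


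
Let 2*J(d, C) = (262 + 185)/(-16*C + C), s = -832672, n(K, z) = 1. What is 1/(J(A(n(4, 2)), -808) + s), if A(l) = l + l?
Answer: -8080/6727989611 ≈ -1.2010e-6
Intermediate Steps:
A(l) = 2*l
J(d, C) = -149/(10*C) (J(d, C) = ((262 + 185)/(-16*C + C))/2 = (447/((-15*C)))/2 = (447*(-1/(15*C)))/2 = (-149/(5*C))/2 = -149/(10*C))
1/(J(A(n(4, 2)), -808) + s) = 1/(-149/10/(-808) - 832672) = 1/(-149/10*(-1/808) - 832672) = 1/(149/8080 - 832672) = 1/(-6727989611/8080) = -8080/6727989611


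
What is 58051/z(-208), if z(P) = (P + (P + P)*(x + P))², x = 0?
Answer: 58051/7451142400 ≈ 7.7909e-6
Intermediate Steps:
z(P) = (P + 2*P²)² (z(P) = (P + (P + P)*(0 + P))² = (P + (2*P)*P)² = (P + 2*P²)²)
58051/z(-208) = 58051/(((-208)²*(1 + 2*(-208))²)) = 58051/((43264*(1 - 416)²)) = 58051/((43264*(-415)²)) = 58051/((43264*172225)) = 58051/7451142400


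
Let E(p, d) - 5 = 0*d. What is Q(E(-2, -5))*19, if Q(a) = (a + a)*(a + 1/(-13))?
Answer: 12160/13 ≈ 935.38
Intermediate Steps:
E(p, d) = 5 (E(p, d) = 5 + 0*d = 5 + 0 = 5)
Q(a) = 2*a*(-1/13 + a) (Q(a) = (2*a)*(a - 1/13) = (2*a)*(-1/13 + a) = 2*a*(-1/13 + a))
Q(E(-2, -5))*19 = ((2/13)*5*(-1 + 13*5))*19 = ((2/13)*5*(-1 + 65))*19 = ((2/13)*5*64)*19 = (640/13)*19 = 12160/13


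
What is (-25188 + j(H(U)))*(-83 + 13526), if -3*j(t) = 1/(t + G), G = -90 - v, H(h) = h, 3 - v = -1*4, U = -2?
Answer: -33521621635/99 ≈ -3.3860e+8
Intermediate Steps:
v = 7 (v = 3 - (-1)*4 = 3 - 1*(-4) = 3 + 4 = 7)
G = -97 (G = -90 - 1*7 = -90 - 7 = -97)
j(t) = -1/(3*(-97 + t)) (j(t) = -1/(3*(t - 97)) = -1/(3*(-97 + t)))
(-25188 + j(H(U)))*(-83 + 13526) = (-25188 - 1/(-291 + 3*(-2)))*(-83 + 13526) = (-25188 - 1/(-291 - 6))*13443 = (-25188 - 1/(-297))*13443 = (-25188 - 1*(-1/297))*13443 = (-25188 + 1/297)*13443 = -7480835/297*13443 = -33521621635/99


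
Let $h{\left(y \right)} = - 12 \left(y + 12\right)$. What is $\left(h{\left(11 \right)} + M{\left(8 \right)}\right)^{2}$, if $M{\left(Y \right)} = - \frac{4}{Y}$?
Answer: $\frac{305809}{4} \approx 76452.0$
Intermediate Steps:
$h{\left(y \right)} = -144 - 12 y$ ($h{\left(y \right)} = - 12 \left(12 + y\right) = -144 - 12 y$)
$\left(h{\left(11 \right)} + M{\left(8 \right)}\right)^{2} = \left(\left(-144 - 132\right) - \frac{4}{8}\right)^{2} = \left(\left(-144 - 132\right) - \frac{1}{2}\right)^{2} = \left(-276 - \frac{1}{2}\right)^{2} = \left(- \frac{553}{2}\right)^{2} = \frac{305809}{4}$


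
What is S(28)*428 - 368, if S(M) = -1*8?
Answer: -3792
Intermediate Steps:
S(M) = -8
S(28)*428 - 368 = -8*428 - 368 = -3424 - 368 = -3792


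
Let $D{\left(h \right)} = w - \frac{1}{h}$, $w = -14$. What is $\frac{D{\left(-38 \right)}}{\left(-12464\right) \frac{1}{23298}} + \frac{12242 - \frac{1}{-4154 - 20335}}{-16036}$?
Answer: $\frac{31028041438477}{1223670662064} \approx 25.357$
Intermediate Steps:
$D{\left(h \right)} = -14 - \frac{1}{h}$
$\frac{D{\left(-38 \right)}}{\left(-12464\right) \frac{1}{23298}} + \frac{12242 - \frac{1}{-4154 - 20335}}{-16036} = \frac{-14 - \frac{1}{-38}}{\left(-12464\right) \frac{1}{23298}} + \frac{12242 - \frac{1}{-4154 - 20335}}{-16036} = \frac{-14 - - \frac{1}{38}}{\left(-12464\right) \frac{1}{23298}} + \left(12242 - \frac{1}{-24489}\right) \left(- \frac{1}{16036}\right) = \frac{-14 + \frac{1}{38}}{- \frac{6232}{11649}} + \left(12242 - - \frac{1}{24489}\right) \left(- \frac{1}{16036}\right) = \left(- \frac{531}{38}\right) \left(- \frac{11649}{6232}\right) + \left(12242 + \frac{1}{24489}\right) \left(- \frac{1}{16036}\right) = \frac{6185619}{236816} + \frac{299794339}{24489} \left(- \frac{1}{16036}\right) = \frac{6185619}{236816} - \frac{299794339}{392705604} = \frac{31028041438477}{1223670662064}$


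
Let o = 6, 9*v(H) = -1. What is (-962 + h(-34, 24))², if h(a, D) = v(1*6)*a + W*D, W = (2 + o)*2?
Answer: 26708224/81 ≈ 3.2973e+5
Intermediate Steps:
v(H) = -⅑ (v(H) = (⅑)*(-1) = -⅑)
W = 16 (W = (2 + 6)*2 = 8*2 = 16)
h(a, D) = 16*D - a/9 (h(a, D) = -a/9 + 16*D = 16*D - a/9)
(-962 + h(-34, 24))² = (-962 + (16*24 - ⅑*(-34)))² = (-962 + (384 + 34/9))² = (-962 + 3490/9)² = (-5168/9)² = 26708224/81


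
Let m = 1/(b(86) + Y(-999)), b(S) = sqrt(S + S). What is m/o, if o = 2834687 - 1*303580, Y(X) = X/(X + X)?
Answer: -2/1738870509 + 8*sqrt(43)/1738870509 ≈ 2.9019e-8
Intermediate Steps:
b(S) = sqrt(2)*sqrt(S) (b(S) = sqrt(2*S) = sqrt(2)*sqrt(S))
Y(X) = 1/2 (Y(X) = X/((2*X)) = X*(1/(2*X)) = 1/2)
o = 2531107 (o = 2834687 - 303580 = 2531107)
m = 1/(1/2 + 2*sqrt(43)) (m = 1/(sqrt(2)*sqrt(86) + 1/2) = 1/(2*sqrt(43) + 1/2) = 1/(1/2 + 2*sqrt(43)) ≈ 0.073449)
m/o = (-2/687 + 8*sqrt(43)/687)/2531107 = (-2/687 + 8*sqrt(43)/687)*(1/2531107) = -2/1738870509 + 8*sqrt(43)/1738870509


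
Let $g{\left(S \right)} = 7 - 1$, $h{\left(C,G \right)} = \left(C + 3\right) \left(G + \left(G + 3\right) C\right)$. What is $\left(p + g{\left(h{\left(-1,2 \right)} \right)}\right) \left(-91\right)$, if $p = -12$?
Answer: $546$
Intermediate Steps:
$h{\left(C,G \right)} = \left(3 + C\right) \left(G + C \left(3 + G\right)\right)$ ($h{\left(C,G \right)} = \left(3 + C\right) \left(G + \left(3 + G\right) C\right) = \left(3 + C\right) \left(G + C \left(3 + G\right)\right)$)
$g{\left(S \right)} = 6$ ($g{\left(S \right)} = 7 - 1 = 6$)
$\left(p + g{\left(h{\left(-1,2 \right)} \right)}\right) \left(-91\right) = \left(-12 + 6\right) \left(-91\right) = \left(-6\right) \left(-91\right) = 546$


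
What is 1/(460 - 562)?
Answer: -1/102 ≈ -0.0098039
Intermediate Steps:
1/(460 - 562) = 1/(-102) = -1/102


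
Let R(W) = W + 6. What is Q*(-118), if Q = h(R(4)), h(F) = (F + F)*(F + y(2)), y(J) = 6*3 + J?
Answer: -70800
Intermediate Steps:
R(W) = 6 + W
y(J) = 18 + J
h(F) = 2*F*(20 + F) (h(F) = (F + F)*(F + (18 + 2)) = (2*F)*(F + 20) = (2*F)*(20 + F) = 2*F*(20 + F))
Q = 600 (Q = 2*(6 + 4)*(20 + (6 + 4)) = 2*10*(20 + 10) = 2*10*30 = 600)
Q*(-118) = 600*(-118) = -70800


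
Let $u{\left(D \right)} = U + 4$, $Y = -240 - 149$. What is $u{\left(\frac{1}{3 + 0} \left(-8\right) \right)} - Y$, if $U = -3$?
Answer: $390$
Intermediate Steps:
$Y = -389$
$u{\left(D \right)} = 1$ ($u{\left(D \right)} = -3 + 4 = 1$)
$u{\left(\frac{1}{3 + 0} \left(-8\right) \right)} - Y = 1 - -389 = 1 + 389 = 390$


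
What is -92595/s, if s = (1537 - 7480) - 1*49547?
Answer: 18519/11098 ≈ 1.6687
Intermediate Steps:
s = -55490 (s = -5943 - 49547 = -55490)
-92595/s = -92595/(-55490) = -92595*(-1/55490) = 18519/11098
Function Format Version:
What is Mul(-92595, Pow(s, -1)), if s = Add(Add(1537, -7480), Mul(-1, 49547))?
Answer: Rational(18519, 11098) ≈ 1.6687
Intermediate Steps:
s = -55490 (s = Add(-5943, -49547) = -55490)
Mul(-92595, Pow(s, -1)) = Mul(-92595, Pow(-55490, -1)) = Mul(-92595, Rational(-1, 55490)) = Rational(18519, 11098)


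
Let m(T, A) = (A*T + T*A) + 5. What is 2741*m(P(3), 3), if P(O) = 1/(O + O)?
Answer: 16446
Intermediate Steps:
P(O) = 1/(2*O)
m(T, A) = 5 + 2*A*T (m(T, A) = (A*T + A*T) + 5 = 2*A*T + 5 = 5 + 2*A*T)
2741*m(P(3), 3) = 2741*(5 + 2*3*((½)/3)) = 2741*(5 + 2*3*((½)*(⅓))) = 2741*(5 + 2*3*(⅙)) = 2741*(5 + 1) = 2741*6 = 16446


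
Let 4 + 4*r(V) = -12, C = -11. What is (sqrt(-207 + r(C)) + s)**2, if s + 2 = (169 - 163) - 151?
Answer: (147 - I*sqrt(211))**2 ≈ 21398.0 - 4270.6*I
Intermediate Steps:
r(V) = -4 (r(V) = -1 + (1/4)*(-12) = -1 - 3 = -4)
s = -147 (s = -2 + ((169 - 163) - 151) = -2 + (6 - 151) = -2 - 145 = -147)
(sqrt(-207 + r(C)) + s)**2 = (sqrt(-207 - 4) - 147)**2 = (sqrt(-211) - 147)**2 = (I*sqrt(211) - 147)**2 = (-147 + I*sqrt(211))**2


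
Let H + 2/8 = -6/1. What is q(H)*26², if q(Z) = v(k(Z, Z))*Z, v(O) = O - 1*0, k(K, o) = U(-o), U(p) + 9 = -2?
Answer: 46475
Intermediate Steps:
U(p) = -11 (U(p) = -9 - 2 = -11)
k(K, o) = -11
v(O) = O (v(O) = O + 0 = O)
H = -25/4 (H = -¼ - 6/1 = -¼ - 6*1 = -¼ - 6 = -25/4 ≈ -6.2500)
q(Z) = -11*Z
q(H)*26² = -11*(-25/4)*26² = (275/4)*676 = 46475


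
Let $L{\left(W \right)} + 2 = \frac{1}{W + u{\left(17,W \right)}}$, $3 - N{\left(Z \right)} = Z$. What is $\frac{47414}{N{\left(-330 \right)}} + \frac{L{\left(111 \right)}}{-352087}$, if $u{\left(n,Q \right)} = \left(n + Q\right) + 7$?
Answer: $\frac{1368896001977}{9614087622} \approx 142.38$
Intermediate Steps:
$u{\left(n,Q \right)} = 7 + Q + n$ ($u{\left(n,Q \right)} = \left(Q + n\right) + 7 = 7 + Q + n$)
$N{\left(Z \right)} = 3 - Z$
$L{\left(W \right)} = -2 + \frac{1}{24 + 2 W}$ ($L{\left(W \right)} = -2 + \frac{1}{W + \left(7 + W + 17\right)} = -2 + \frac{1}{W + \left(24 + W\right)} = -2 + \frac{1}{24 + 2 W}$)
$\frac{47414}{N{\left(-330 \right)}} + \frac{L{\left(111 \right)}}{-352087} = \frac{47414}{3 - -330} + \frac{\frac{1}{2} \frac{1}{12 + 111} \left(-47 - 444\right)}{-352087} = \frac{47414}{3 + 330} + \frac{-47 - 444}{2 \cdot 123} \left(- \frac{1}{352087}\right) = \frac{47414}{333} + \frac{1}{2} \cdot \frac{1}{123} \left(-491\right) \left(- \frac{1}{352087}\right) = 47414 \cdot \frac{1}{333} - - \frac{491}{86613402} = \frac{47414}{333} + \frac{491}{86613402} = \frac{1368896001977}{9614087622}$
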